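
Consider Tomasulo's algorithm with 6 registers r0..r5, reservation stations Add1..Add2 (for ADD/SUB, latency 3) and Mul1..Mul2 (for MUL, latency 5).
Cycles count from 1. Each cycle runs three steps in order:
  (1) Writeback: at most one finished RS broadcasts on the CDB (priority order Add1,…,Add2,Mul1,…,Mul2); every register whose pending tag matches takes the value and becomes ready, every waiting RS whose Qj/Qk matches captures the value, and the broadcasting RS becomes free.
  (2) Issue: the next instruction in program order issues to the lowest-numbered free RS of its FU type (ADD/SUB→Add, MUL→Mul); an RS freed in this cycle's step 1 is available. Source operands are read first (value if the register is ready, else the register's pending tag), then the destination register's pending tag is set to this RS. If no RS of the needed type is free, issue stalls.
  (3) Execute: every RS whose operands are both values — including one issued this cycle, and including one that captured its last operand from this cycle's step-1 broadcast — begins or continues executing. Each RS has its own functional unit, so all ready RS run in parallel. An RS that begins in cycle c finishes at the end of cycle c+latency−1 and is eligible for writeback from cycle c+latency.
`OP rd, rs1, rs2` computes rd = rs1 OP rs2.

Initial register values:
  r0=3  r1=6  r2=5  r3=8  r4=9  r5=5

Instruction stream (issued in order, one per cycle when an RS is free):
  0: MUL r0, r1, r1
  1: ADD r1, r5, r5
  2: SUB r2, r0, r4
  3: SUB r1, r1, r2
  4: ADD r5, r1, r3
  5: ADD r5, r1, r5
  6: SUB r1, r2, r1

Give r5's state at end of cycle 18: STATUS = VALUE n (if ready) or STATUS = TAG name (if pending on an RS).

cycle 1: issue MUL r0<-Mul1 // r0:Mul1,r1:6,r2:5,r3:8,r4:9,r5:5
cycle 2: issue ADD r1<-Add1 // r0:Mul1,r1:Add1,r2:5,r3:8,r4:9,r5:5
cycle 3: issue SUB r2<-Add2 // r0:Mul1,r1:Add1,r2:Add2,r3:8,r4:9,r5:5
cycle 4: stall // r0:Mul1,r1:Add1,r2:Add2,r3:8,r4:9,r5:5
cycle 5: CDB Add1=10; issue SUB r1<-Add1 // r0:Mul1,r1:Add1,r2:Add2,r3:8,r4:9,r5:5
cycle 6: CDB Mul1=36; stall // r0:36,r1:Add1,r2:Add2,r3:8,r4:9,r5:5
cycle 7: stall // r0:36,r1:Add1,r2:Add2,r3:8,r4:9,r5:5
cycle 8: stall // r0:36,r1:Add1,r2:Add2,r3:8,r4:9,r5:5
cycle 9: CDB Add2=27; issue ADD r5<-Add2 // r0:36,r1:Add1,r2:27,r3:8,r4:9,r5:Add2
cycle 10: stall // r0:36,r1:Add1,r2:27,r3:8,r4:9,r5:Add2
cycle 11: stall // r0:36,r1:Add1,r2:27,r3:8,r4:9,r5:Add2
cycle 12: CDB Add1=-17; issue ADD r5<-Add1 // r0:36,r1:-17,r2:27,r3:8,r4:9,r5:Add1
cycle 13: stall // r0:36,r1:-17,r2:27,r3:8,r4:9,r5:Add1
cycle 14: stall // r0:36,r1:-17,r2:27,r3:8,r4:9,r5:Add1
cycle 15: CDB Add2=-9; issue SUB r1<-Add2 // r0:36,r1:Add2,r2:27,r3:8,r4:9,r5:Add1
cycle 16: - // r0:36,r1:Add2,r2:27,r3:8,r4:9,r5:Add1
cycle 17: - // r0:36,r1:Add2,r2:27,r3:8,r4:9,r5:Add1
cycle 18: CDB Add1=-26 // r0:36,r1:Add2,r2:27,r3:8,r4:9,r5:-26

STATUS = VALUE -26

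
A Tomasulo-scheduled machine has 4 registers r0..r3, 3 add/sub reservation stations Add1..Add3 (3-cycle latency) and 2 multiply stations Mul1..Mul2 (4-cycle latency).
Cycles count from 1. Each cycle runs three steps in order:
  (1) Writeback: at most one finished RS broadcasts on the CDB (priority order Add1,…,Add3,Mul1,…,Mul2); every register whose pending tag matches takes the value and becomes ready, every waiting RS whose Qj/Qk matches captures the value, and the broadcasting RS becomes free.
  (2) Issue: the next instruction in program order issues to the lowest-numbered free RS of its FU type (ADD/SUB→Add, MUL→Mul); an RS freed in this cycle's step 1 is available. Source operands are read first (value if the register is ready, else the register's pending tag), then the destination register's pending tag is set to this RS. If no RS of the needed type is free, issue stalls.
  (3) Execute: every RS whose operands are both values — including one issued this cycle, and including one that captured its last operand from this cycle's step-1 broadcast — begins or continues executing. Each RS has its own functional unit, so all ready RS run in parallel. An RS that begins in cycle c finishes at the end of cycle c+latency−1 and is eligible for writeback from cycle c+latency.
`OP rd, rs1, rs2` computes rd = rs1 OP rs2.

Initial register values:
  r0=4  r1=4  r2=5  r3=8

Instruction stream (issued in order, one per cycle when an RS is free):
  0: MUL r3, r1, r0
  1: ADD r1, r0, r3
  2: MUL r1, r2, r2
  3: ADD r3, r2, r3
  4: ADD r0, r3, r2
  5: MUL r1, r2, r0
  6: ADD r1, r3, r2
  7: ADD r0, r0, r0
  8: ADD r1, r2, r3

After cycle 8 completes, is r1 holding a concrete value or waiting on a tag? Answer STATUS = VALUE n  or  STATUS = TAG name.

STATUS = TAG Add1

c1: issue MUL r3<-Mul1 | r0:4,r1:4,r2:5,r3:Mul1
c2: issue ADD r1<-Add1 | r0:4,r1:Add1,r2:5,r3:Mul1
c3: issue MUL r1<-Mul2 | r0:4,r1:Mul2,r2:5,r3:Mul1
c4: issue ADD r3<-Add2 | r0:4,r1:Mul2,r2:5,r3:Add2
c5: CDB Mul1=16; issue ADD r0<-Add3 | r0:Add3,r1:Mul2,r2:5,r3:Add2
c6: issue MUL r1<-Mul1 | r0:Add3,r1:Mul1,r2:5,r3:Add2
c7: CDB Mul2=25; stall | r0:Add3,r1:Mul1,r2:5,r3:Add2
c8: CDB Add1=20; issue ADD r1<-Add1 | r0:Add3,r1:Add1,r2:5,r3:Add2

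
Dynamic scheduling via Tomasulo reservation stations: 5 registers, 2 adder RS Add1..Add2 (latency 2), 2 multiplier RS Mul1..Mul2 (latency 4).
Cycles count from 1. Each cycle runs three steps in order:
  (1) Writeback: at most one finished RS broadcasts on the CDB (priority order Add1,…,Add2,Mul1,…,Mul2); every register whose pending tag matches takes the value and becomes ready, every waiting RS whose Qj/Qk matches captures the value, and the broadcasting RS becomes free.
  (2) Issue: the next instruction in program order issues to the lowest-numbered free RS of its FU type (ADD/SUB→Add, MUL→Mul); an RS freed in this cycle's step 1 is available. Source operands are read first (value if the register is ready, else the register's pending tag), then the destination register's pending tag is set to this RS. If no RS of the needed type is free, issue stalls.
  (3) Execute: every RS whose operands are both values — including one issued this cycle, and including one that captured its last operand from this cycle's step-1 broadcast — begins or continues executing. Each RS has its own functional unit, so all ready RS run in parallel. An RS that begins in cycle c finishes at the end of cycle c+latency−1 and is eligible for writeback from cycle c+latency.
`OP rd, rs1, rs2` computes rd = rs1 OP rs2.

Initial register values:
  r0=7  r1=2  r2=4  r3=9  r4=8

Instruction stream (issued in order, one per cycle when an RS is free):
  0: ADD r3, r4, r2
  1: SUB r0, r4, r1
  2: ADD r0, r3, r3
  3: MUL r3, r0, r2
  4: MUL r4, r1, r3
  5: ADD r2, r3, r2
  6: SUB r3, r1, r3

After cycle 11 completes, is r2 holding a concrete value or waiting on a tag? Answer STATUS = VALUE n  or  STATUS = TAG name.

c1: issue ADD r3<-Add1 | r0:7,r1:2,r2:4,r3:Add1,r4:8
c2: issue SUB r0<-Add2 | r0:Add2,r1:2,r2:4,r3:Add1,r4:8
c3: CDB Add1=12; issue ADD r0<-Add1 | r0:Add1,r1:2,r2:4,r3:12,r4:8
c4: CDB Add2=6; issue MUL r3<-Mul1 | r0:Add1,r1:2,r2:4,r3:Mul1,r4:8
c5: CDB Add1=24; issue MUL r4<-Mul2 | r0:24,r1:2,r2:4,r3:Mul1,r4:Mul2
c6: issue ADD r2<-Add1 | r0:24,r1:2,r2:Add1,r3:Mul1,r4:Mul2
c7: issue SUB r3<-Add2 | r0:24,r1:2,r2:Add1,r3:Add2,r4:Mul2
c8: - | r0:24,r1:2,r2:Add1,r3:Add2,r4:Mul2
c9: CDB Mul1=96 | r0:24,r1:2,r2:Add1,r3:Add2,r4:Mul2
c10: - | r0:24,r1:2,r2:Add1,r3:Add2,r4:Mul2
c11: CDB Add1=100 | r0:24,r1:2,r2:100,r3:Add2,r4:Mul2

STATUS = VALUE 100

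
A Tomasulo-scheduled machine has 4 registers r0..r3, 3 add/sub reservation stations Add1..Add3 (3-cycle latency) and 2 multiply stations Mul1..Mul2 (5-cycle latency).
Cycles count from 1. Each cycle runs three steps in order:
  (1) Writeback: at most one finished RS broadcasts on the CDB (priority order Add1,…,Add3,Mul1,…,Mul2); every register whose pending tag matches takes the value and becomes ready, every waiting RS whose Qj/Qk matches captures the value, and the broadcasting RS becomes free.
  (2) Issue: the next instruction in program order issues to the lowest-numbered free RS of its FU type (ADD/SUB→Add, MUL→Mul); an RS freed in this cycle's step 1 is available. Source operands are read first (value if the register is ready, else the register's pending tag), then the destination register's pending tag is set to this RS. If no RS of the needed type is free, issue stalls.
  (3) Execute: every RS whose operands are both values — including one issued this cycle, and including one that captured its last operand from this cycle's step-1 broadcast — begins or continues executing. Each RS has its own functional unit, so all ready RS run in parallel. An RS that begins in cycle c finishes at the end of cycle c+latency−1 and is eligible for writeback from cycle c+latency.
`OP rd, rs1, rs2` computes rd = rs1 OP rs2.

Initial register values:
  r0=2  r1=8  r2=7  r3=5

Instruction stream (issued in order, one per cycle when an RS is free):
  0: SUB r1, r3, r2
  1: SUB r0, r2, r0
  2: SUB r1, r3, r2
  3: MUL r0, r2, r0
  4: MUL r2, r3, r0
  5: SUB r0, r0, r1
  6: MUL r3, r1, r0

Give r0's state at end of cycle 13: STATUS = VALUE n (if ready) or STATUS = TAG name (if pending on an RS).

c1: issue SUB r1<-Add1 | r0:2,r1:Add1,r2:7,r3:5
c2: issue SUB r0<-Add2 | r0:Add2,r1:Add1,r2:7,r3:5
c3: issue SUB r1<-Add3 | r0:Add2,r1:Add3,r2:7,r3:5
c4: CDB Add1=-2; issue MUL r0<-Mul1 | r0:Mul1,r1:Add3,r2:7,r3:5
c5: CDB Add2=5; issue MUL r2<-Mul2 | r0:Mul1,r1:Add3,r2:Mul2,r3:5
c6: CDB Add3=-2; issue SUB r0<-Add1 | r0:Add1,r1:-2,r2:Mul2,r3:5
c7: stall | r0:Add1,r1:-2,r2:Mul2,r3:5
c8: stall | r0:Add1,r1:-2,r2:Mul2,r3:5
c9: stall | r0:Add1,r1:-2,r2:Mul2,r3:5
c10: CDB Mul1=35; issue MUL r3<-Mul1 | r0:Add1,r1:-2,r2:Mul2,r3:Mul1
c11: - | r0:Add1,r1:-2,r2:Mul2,r3:Mul1
c12: - | r0:Add1,r1:-2,r2:Mul2,r3:Mul1
c13: CDB Add1=37 | r0:37,r1:-2,r2:Mul2,r3:Mul1

STATUS = VALUE 37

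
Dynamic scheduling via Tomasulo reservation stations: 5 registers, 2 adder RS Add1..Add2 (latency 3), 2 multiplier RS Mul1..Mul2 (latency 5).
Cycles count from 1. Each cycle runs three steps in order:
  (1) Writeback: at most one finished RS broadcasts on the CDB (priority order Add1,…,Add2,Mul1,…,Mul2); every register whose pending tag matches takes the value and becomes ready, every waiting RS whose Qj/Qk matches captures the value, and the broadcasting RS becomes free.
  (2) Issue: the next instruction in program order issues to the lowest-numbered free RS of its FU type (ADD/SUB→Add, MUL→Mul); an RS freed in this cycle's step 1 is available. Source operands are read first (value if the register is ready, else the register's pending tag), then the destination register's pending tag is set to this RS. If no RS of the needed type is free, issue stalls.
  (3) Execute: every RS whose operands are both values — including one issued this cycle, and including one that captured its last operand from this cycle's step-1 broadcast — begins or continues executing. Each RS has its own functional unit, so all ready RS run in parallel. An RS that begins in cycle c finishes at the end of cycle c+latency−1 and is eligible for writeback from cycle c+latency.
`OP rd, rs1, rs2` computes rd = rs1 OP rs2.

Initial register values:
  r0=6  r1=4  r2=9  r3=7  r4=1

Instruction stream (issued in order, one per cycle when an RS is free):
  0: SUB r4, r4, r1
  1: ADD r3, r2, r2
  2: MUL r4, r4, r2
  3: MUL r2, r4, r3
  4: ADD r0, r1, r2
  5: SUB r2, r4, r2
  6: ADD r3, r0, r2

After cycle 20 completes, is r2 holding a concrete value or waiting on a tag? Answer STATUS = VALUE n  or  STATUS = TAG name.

STATUS = VALUE 459

cycle 1: issue SUB r4<-Add1 // r0:6,r1:4,r2:9,r3:7,r4:Add1
cycle 2: issue ADD r3<-Add2 // r0:6,r1:4,r2:9,r3:Add2,r4:Add1
cycle 3: issue MUL r4<-Mul1 // r0:6,r1:4,r2:9,r3:Add2,r4:Mul1
cycle 4: CDB Add1=-3; issue MUL r2<-Mul2 // r0:6,r1:4,r2:Mul2,r3:Add2,r4:Mul1
cycle 5: CDB Add2=18; issue ADD r0<-Add1 // r0:Add1,r1:4,r2:Mul2,r3:18,r4:Mul1
cycle 6: issue SUB r2<-Add2 // r0:Add1,r1:4,r2:Add2,r3:18,r4:Mul1
cycle 7: stall // r0:Add1,r1:4,r2:Add2,r3:18,r4:Mul1
cycle 8: stall // r0:Add1,r1:4,r2:Add2,r3:18,r4:Mul1
cycle 9: CDB Mul1=-27; stall // r0:Add1,r1:4,r2:Add2,r3:18,r4:-27
cycle 10: stall // r0:Add1,r1:4,r2:Add2,r3:18,r4:-27
cycle 11: stall // r0:Add1,r1:4,r2:Add2,r3:18,r4:-27
cycle 12: stall // r0:Add1,r1:4,r2:Add2,r3:18,r4:-27
cycle 13: stall // r0:Add1,r1:4,r2:Add2,r3:18,r4:-27
cycle 14: CDB Mul2=-486; stall // r0:Add1,r1:4,r2:Add2,r3:18,r4:-27
cycle 15: stall // r0:Add1,r1:4,r2:Add2,r3:18,r4:-27
cycle 16: stall // r0:Add1,r1:4,r2:Add2,r3:18,r4:-27
cycle 17: CDB Add1=-482; issue ADD r3<-Add1 // r0:-482,r1:4,r2:Add2,r3:Add1,r4:-27
cycle 18: CDB Add2=459 // r0:-482,r1:4,r2:459,r3:Add1,r4:-27
cycle 19: - // r0:-482,r1:4,r2:459,r3:Add1,r4:-27
cycle 20: - // r0:-482,r1:4,r2:459,r3:Add1,r4:-27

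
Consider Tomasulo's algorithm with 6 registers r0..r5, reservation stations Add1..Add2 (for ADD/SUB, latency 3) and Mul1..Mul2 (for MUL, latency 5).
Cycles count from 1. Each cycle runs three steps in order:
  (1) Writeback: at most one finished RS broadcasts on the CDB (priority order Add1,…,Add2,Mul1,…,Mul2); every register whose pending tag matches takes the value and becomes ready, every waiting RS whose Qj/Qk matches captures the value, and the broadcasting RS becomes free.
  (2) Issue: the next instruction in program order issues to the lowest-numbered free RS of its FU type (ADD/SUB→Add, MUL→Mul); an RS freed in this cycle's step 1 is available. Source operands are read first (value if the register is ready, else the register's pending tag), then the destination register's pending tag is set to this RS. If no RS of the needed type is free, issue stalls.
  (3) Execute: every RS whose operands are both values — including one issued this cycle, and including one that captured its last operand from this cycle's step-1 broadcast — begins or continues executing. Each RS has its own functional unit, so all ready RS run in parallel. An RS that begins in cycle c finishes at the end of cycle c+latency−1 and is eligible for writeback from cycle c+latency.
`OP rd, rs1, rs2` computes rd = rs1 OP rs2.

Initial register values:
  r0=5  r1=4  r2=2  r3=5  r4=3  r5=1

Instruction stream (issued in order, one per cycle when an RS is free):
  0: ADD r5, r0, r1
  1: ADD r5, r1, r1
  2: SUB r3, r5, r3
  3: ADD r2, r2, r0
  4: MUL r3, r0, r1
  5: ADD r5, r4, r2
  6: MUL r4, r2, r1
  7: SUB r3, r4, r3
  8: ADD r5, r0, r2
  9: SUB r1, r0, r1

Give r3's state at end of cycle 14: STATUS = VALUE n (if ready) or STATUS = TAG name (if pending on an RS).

c1: issue ADD r5<-Add1 | r0:5,r1:4,r2:2,r3:5,r4:3,r5:Add1
c2: issue ADD r5<-Add2 | r0:5,r1:4,r2:2,r3:5,r4:3,r5:Add2
c3: stall | r0:5,r1:4,r2:2,r3:5,r4:3,r5:Add2
c4: CDB Add1=9; issue SUB r3<-Add1 | r0:5,r1:4,r2:2,r3:Add1,r4:3,r5:Add2
c5: CDB Add2=8; issue ADD r2<-Add2 | r0:5,r1:4,r2:Add2,r3:Add1,r4:3,r5:8
c6: issue MUL r3<-Mul1 | r0:5,r1:4,r2:Add2,r3:Mul1,r4:3,r5:8
c7: stall | r0:5,r1:4,r2:Add2,r3:Mul1,r4:3,r5:8
c8: CDB Add1=3; issue ADD r5<-Add1 | r0:5,r1:4,r2:Add2,r3:Mul1,r4:3,r5:Add1
c9: CDB Add2=7; issue MUL r4<-Mul2 | r0:5,r1:4,r2:7,r3:Mul1,r4:Mul2,r5:Add1
c10: issue SUB r3<-Add2 | r0:5,r1:4,r2:7,r3:Add2,r4:Mul2,r5:Add1
c11: CDB Mul1=20; stall | r0:5,r1:4,r2:7,r3:Add2,r4:Mul2,r5:Add1
c12: CDB Add1=10; issue ADD r5<-Add1 | r0:5,r1:4,r2:7,r3:Add2,r4:Mul2,r5:Add1
c13: stall | r0:5,r1:4,r2:7,r3:Add2,r4:Mul2,r5:Add1
c14: CDB Mul2=28; stall | r0:5,r1:4,r2:7,r3:Add2,r4:28,r5:Add1

STATUS = TAG Add2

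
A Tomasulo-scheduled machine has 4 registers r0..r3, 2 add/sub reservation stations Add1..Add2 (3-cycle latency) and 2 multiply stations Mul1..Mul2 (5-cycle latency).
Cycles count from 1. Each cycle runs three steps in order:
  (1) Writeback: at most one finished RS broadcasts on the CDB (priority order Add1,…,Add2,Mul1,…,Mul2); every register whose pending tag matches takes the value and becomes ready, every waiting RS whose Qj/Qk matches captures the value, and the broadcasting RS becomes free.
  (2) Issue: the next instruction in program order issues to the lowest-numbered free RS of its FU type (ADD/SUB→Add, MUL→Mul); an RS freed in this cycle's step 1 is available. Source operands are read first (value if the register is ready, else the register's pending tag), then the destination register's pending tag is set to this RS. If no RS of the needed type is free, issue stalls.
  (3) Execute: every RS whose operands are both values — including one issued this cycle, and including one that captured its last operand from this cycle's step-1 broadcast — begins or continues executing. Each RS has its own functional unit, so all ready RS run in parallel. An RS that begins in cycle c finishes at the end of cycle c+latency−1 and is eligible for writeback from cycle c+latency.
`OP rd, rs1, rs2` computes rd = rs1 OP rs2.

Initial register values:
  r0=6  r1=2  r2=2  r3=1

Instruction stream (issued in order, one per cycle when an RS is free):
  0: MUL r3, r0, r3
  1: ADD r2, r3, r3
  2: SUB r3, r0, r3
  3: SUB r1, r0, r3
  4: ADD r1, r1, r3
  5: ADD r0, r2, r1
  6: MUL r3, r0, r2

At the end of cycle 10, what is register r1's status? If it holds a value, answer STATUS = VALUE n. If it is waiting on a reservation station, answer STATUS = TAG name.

cycle 1: issue MUL r3<-Mul1 // r0:6,r1:2,r2:2,r3:Mul1
cycle 2: issue ADD r2<-Add1 // r0:6,r1:2,r2:Add1,r3:Mul1
cycle 3: issue SUB r3<-Add2 // r0:6,r1:2,r2:Add1,r3:Add2
cycle 4: stall // r0:6,r1:2,r2:Add1,r3:Add2
cycle 5: stall // r0:6,r1:2,r2:Add1,r3:Add2
cycle 6: CDB Mul1=6; stall // r0:6,r1:2,r2:Add1,r3:Add2
cycle 7: stall // r0:6,r1:2,r2:Add1,r3:Add2
cycle 8: stall // r0:6,r1:2,r2:Add1,r3:Add2
cycle 9: CDB Add1=12; issue SUB r1<-Add1 // r0:6,r1:Add1,r2:12,r3:Add2
cycle 10: CDB Add2=0; issue ADD r1<-Add2 // r0:6,r1:Add2,r2:12,r3:0

STATUS = TAG Add2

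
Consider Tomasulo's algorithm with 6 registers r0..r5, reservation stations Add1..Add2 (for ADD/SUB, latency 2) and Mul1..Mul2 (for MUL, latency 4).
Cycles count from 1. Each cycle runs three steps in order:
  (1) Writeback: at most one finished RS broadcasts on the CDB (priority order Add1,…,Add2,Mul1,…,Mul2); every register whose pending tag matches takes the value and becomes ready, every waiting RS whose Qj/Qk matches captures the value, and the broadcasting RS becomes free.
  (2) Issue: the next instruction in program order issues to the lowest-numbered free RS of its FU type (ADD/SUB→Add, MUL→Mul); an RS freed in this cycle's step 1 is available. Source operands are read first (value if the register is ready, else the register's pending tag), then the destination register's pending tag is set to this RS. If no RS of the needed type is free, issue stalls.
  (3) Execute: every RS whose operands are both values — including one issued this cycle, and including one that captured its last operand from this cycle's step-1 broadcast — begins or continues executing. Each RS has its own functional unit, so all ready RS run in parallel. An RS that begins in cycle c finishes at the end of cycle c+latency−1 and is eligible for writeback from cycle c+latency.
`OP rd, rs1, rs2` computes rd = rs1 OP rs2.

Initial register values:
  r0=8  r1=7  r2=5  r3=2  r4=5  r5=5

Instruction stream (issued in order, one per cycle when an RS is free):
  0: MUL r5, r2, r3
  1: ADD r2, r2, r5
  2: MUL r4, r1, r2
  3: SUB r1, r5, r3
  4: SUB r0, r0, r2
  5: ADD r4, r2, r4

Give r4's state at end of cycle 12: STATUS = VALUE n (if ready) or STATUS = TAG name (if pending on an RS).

c1: issue MUL r5<-Mul1 | r0:8,r1:7,r2:5,r3:2,r4:5,r5:Mul1
c2: issue ADD r2<-Add1 | r0:8,r1:7,r2:Add1,r3:2,r4:5,r5:Mul1
c3: issue MUL r4<-Mul2 | r0:8,r1:7,r2:Add1,r3:2,r4:Mul2,r5:Mul1
c4: issue SUB r1<-Add2 | r0:8,r1:Add2,r2:Add1,r3:2,r4:Mul2,r5:Mul1
c5: CDB Mul1=10; stall | r0:8,r1:Add2,r2:Add1,r3:2,r4:Mul2,r5:10
c6: stall | r0:8,r1:Add2,r2:Add1,r3:2,r4:Mul2,r5:10
c7: CDB Add1=15; issue SUB r0<-Add1 | r0:Add1,r1:Add2,r2:15,r3:2,r4:Mul2,r5:10
c8: CDB Add2=8; issue ADD r4<-Add2 | r0:Add1,r1:8,r2:15,r3:2,r4:Add2,r5:10
c9: CDB Add1=-7 | r0:-7,r1:8,r2:15,r3:2,r4:Add2,r5:10
c10: - | r0:-7,r1:8,r2:15,r3:2,r4:Add2,r5:10
c11: CDB Mul2=105 | r0:-7,r1:8,r2:15,r3:2,r4:Add2,r5:10
c12: - | r0:-7,r1:8,r2:15,r3:2,r4:Add2,r5:10

STATUS = TAG Add2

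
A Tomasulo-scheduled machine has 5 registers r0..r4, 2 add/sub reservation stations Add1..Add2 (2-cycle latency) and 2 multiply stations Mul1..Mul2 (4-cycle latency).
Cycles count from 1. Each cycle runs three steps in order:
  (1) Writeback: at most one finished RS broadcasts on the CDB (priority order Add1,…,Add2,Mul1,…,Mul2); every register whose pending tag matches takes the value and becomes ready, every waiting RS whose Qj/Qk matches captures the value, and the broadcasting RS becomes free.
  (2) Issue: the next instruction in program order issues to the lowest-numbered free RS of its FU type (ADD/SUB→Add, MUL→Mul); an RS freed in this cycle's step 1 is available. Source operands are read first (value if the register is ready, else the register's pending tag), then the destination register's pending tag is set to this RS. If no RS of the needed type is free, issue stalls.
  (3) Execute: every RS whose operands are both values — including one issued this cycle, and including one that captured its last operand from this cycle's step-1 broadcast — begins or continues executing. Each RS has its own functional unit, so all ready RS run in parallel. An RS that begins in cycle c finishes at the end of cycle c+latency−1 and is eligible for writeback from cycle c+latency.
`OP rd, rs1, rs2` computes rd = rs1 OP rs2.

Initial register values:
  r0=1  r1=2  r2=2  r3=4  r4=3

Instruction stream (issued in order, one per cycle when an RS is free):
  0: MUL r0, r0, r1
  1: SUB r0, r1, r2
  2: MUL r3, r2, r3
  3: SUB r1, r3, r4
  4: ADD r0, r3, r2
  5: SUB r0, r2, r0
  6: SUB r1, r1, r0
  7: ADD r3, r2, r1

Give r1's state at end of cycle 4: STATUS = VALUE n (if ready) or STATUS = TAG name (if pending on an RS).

  c1: issue MUL r0<-Mul1  regs: r0:Mul1,r1:2,r2:2,r3:4,r4:3
  c2: issue SUB r0<-Add1  regs: r0:Add1,r1:2,r2:2,r3:4,r4:3
  c3: issue MUL r3<-Mul2  regs: r0:Add1,r1:2,r2:2,r3:Mul2,r4:3
  c4: CDB Add1=0; issue SUB r1<-Add1  regs: r0:0,r1:Add1,r2:2,r3:Mul2,r4:3

STATUS = TAG Add1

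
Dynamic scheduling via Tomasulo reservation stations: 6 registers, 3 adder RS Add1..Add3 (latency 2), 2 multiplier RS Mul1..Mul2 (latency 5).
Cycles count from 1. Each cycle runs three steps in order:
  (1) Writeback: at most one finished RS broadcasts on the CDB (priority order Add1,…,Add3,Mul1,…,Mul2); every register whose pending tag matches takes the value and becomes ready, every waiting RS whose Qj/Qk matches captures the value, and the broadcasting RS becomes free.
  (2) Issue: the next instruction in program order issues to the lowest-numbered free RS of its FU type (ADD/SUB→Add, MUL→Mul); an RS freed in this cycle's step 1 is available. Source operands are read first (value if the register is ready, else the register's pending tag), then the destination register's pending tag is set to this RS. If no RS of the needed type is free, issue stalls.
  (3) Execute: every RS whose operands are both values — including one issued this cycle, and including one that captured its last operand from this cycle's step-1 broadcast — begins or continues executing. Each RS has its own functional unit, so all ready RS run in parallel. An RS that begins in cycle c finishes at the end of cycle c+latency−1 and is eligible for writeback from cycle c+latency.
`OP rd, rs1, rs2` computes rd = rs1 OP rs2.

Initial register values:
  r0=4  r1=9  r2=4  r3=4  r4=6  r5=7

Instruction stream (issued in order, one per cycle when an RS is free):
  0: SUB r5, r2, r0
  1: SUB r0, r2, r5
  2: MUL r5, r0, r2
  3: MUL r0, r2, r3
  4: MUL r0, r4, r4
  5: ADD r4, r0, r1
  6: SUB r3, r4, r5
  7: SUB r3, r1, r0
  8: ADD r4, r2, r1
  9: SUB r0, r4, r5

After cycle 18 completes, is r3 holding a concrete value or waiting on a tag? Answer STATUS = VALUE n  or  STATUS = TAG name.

STATUS = VALUE -27

cycle 1: issue SUB r5<-Add1 // r0:4,r1:9,r2:4,r3:4,r4:6,r5:Add1
cycle 2: issue SUB r0<-Add2 // r0:Add2,r1:9,r2:4,r3:4,r4:6,r5:Add1
cycle 3: CDB Add1=0; issue MUL r5<-Mul1 // r0:Add2,r1:9,r2:4,r3:4,r4:6,r5:Mul1
cycle 4: issue MUL r0<-Mul2 // r0:Mul2,r1:9,r2:4,r3:4,r4:6,r5:Mul1
cycle 5: CDB Add2=4; stall // r0:Mul2,r1:9,r2:4,r3:4,r4:6,r5:Mul1
cycle 6: stall // r0:Mul2,r1:9,r2:4,r3:4,r4:6,r5:Mul1
cycle 7: stall // r0:Mul2,r1:9,r2:4,r3:4,r4:6,r5:Mul1
cycle 8: stall // r0:Mul2,r1:9,r2:4,r3:4,r4:6,r5:Mul1
cycle 9: CDB Mul2=16; issue MUL r0<-Mul2 // r0:Mul2,r1:9,r2:4,r3:4,r4:6,r5:Mul1
cycle 10: CDB Mul1=16; issue ADD r4<-Add1 // r0:Mul2,r1:9,r2:4,r3:4,r4:Add1,r5:16
cycle 11: issue SUB r3<-Add2 // r0:Mul2,r1:9,r2:4,r3:Add2,r4:Add1,r5:16
cycle 12: issue SUB r3<-Add3 // r0:Mul2,r1:9,r2:4,r3:Add3,r4:Add1,r5:16
cycle 13: stall // r0:Mul2,r1:9,r2:4,r3:Add3,r4:Add1,r5:16
cycle 14: CDB Mul2=36; stall // r0:36,r1:9,r2:4,r3:Add3,r4:Add1,r5:16
cycle 15: stall // r0:36,r1:9,r2:4,r3:Add3,r4:Add1,r5:16
cycle 16: CDB Add1=45; issue ADD r4<-Add1 // r0:36,r1:9,r2:4,r3:Add3,r4:Add1,r5:16
cycle 17: CDB Add3=-27; issue SUB r0<-Add3 // r0:Add3,r1:9,r2:4,r3:-27,r4:Add1,r5:16
cycle 18: CDB Add1=13 // r0:Add3,r1:9,r2:4,r3:-27,r4:13,r5:16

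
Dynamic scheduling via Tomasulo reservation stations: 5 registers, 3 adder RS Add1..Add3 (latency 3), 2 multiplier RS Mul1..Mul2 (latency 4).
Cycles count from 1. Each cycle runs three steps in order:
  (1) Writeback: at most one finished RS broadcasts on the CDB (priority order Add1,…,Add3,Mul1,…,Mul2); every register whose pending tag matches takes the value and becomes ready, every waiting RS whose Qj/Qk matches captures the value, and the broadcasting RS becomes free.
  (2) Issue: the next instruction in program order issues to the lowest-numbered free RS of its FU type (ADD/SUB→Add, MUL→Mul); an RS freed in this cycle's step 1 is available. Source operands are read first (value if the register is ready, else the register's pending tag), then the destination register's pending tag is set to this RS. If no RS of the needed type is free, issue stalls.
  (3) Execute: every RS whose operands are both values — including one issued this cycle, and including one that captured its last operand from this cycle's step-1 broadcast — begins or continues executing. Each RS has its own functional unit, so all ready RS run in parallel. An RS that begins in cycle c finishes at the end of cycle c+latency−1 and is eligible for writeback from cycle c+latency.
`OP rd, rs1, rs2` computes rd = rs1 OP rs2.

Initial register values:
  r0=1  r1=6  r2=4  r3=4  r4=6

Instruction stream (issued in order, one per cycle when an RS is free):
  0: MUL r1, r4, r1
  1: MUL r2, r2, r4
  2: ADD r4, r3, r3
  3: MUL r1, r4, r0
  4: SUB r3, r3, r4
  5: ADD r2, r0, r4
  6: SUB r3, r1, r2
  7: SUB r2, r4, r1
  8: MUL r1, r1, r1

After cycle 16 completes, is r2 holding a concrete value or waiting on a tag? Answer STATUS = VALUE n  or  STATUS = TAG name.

cycle 1: issue MUL r1<-Mul1 // r0:1,r1:Mul1,r2:4,r3:4,r4:6
cycle 2: issue MUL r2<-Mul2 // r0:1,r1:Mul1,r2:Mul2,r3:4,r4:6
cycle 3: issue ADD r4<-Add1 // r0:1,r1:Mul1,r2:Mul2,r3:4,r4:Add1
cycle 4: stall // r0:1,r1:Mul1,r2:Mul2,r3:4,r4:Add1
cycle 5: CDB Mul1=36; issue MUL r1<-Mul1 // r0:1,r1:Mul1,r2:Mul2,r3:4,r4:Add1
cycle 6: CDB Add1=8; issue SUB r3<-Add1 // r0:1,r1:Mul1,r2:Mul2,r3:Add1,r4:8
cycle 7: CDB Mul2=24; issue ADD r2<-Add2 // r0:1,r1:Mul1,r2:Add2,r3:Add1,r4:8
cycle 8: issue SUB r3<-Add3 // r0:1,r1:Mul1,r2:Add2,r3:Add3,r4:8
cycle 9: CDB Add1=-4; issue SUB r2<-Add1 // r0:1,r1:Mul1,r2:Add1,r3:Add3,r4:8
cycle 10: CDB Add2=9; issue MUL r1<-Mul2 // r0:1,r1:Mul2,r2:Add1,r3:Add3,r4:8
cycle 11: CDB Mul1=8 // r0:1,r1:Mul2,r2:Add1,r3:Add3,r4:8
cycle 12: - // r0:1,r1:Mul2,r2:Add1,r3:Add3,r4:8
cycle 13: - // r0:1,r1:Mul2,r2:Add1,r3:Add3,r4:8
cycle 14: CDB Add1=0 // r0:1,r1:Mul2,r2:0,r3:Add3,r4:8
cycle 15: CDB Add3=-1 // r0:1,r1:Mul2,r2:0,r3:-1,r4:8
cycle 16: CDB Mul2=64 // r0:1,r1:64,r2:0,r3:-1,r4:8

STATUS = VALUE 0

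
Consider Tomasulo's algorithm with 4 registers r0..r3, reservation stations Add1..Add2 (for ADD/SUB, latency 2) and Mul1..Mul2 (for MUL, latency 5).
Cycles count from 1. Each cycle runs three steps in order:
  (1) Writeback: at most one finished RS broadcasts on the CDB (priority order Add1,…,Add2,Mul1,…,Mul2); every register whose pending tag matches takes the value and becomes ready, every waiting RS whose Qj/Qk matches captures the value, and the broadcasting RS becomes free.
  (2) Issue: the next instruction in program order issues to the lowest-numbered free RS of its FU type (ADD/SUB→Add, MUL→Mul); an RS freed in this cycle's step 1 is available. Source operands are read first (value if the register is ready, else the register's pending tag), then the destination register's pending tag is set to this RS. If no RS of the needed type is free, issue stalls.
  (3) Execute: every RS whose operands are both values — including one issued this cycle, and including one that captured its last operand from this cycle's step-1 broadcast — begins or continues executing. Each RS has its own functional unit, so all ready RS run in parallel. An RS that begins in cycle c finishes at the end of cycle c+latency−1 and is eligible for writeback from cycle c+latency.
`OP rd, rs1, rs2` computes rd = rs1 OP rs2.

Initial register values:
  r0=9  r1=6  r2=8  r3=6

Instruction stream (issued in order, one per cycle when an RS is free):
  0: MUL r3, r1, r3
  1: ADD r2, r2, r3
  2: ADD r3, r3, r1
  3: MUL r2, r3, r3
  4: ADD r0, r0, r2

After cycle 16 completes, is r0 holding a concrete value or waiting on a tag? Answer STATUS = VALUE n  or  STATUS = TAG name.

  c1: issue MUL r3<-Mul1  regs: r0:9,r1:6,r2:8,r3:Mul1
  c2: issue ADD r2<-Add1  regs: r0:9,r1:6,r2:Add1,r3:Mul1
  c3: issue ADD r3<-Add2  regs: r0:9,r1:6,r2:Add1,r3:Add2
  c4: issue MUL r2<-Mul2  regs: r0:9,r1:6,r2:Mul2,r3:Add2
  c5: stall  regs: r0:9,r1:6,r2:Mul2,r3:Add2
  c6: CDB Mul1=36; stall  regs: r0:9,r1:6,r2:Mul2,r3:Add2
  c7: stall  regs: r0:9,r1:6,r2:Mul2,r3:Add2
  c8: CDB Add1=44; issue ADD r0<-Add1  regs: r0:Add1,r1:6,r2:Mul2,r3:Add2
  c9: CDB Add2=42  regs: r0:Add1,r1:6,r2:Mul2,r3:42
  c10: -  regs: r0:Add1,r1:6,r2:Mul2,r3:42
  c11: -  regs: r0:Add1,r1:6,r2:Mul2,r3:42
  c12: -  regs: r0:Add1,r1:6,r2:Mul2,r3:42
  c13: -  regs: r0:Add1,r1:6,r2:Mul2,r3:42
  c14: CDB Mul2=1764  regs: r0:Add1,r1:6,r2:1764,r3:42
  c15: -  regs: r0:Add1,r1:6,r2:1764,r3:42
  c16: CDB Add1=1773  regs: r0:1773,r1:6,r2:1764,r3:42

STATUS = VALUE 1773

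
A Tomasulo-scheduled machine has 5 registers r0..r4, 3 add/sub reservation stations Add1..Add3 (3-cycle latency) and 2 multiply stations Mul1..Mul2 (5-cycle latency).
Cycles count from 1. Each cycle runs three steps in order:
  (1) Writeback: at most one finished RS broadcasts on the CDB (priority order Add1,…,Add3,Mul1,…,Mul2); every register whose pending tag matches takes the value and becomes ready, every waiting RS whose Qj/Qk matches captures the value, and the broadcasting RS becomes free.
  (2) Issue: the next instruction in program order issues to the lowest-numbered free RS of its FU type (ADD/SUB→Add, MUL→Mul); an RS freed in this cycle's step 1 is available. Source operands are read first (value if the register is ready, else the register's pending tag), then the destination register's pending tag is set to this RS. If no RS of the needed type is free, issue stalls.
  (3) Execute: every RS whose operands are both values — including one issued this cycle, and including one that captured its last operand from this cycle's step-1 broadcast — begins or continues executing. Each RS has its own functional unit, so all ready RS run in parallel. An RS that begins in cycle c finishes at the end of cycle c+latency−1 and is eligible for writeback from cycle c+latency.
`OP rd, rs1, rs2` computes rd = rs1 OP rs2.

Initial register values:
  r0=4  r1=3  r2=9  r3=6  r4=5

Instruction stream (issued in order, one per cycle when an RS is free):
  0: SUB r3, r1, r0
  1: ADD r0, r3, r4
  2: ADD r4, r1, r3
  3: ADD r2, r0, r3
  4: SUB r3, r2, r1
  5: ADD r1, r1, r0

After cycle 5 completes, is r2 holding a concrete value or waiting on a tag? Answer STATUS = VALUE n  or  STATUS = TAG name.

cycle 1: issue SUB r3<-Add1 // r0:4,r1:3,r2:9,r3:Add1,r4:5
cycle 2: issue ADD r0<-Add2 // r0:Add2,r1:3,r2:9,r3:Add1,r4:5
cycle 3: issue ADD r4<-Add3 // r0:Add2,r1:3,r2:9,r3:Add1,r4:Add3
cycle 4: CDB Add1=-1; issue ADD r2<-Add1 // r0:Add2,r1:3,r2:Add1,r3:-1,r4:Add3
cycle 5: stall // r0:Add2,r1:3,r2:Add1,r3:-1,r4:Add3

STATUS = TAG Add1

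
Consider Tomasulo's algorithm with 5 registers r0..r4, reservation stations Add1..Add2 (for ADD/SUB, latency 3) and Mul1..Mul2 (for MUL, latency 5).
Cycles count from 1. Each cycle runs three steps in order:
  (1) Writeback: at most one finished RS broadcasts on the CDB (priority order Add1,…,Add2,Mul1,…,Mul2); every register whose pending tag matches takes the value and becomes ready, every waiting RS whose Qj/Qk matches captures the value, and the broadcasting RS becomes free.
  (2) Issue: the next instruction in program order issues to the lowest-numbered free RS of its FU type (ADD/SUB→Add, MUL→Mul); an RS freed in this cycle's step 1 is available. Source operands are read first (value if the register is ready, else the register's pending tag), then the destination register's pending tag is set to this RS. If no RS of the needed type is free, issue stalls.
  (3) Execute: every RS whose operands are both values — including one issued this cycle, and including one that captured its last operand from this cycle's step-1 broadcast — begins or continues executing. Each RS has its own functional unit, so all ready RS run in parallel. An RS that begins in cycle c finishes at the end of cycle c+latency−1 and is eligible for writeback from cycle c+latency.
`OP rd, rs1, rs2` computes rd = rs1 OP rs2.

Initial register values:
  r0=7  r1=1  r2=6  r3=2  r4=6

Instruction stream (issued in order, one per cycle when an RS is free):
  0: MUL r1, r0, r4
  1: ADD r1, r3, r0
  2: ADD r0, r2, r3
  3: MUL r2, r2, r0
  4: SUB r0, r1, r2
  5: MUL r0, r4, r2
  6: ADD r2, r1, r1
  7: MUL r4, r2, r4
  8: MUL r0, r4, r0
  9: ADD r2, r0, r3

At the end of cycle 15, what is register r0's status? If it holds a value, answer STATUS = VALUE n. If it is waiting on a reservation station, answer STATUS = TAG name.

STATUS = TAG Mul1

cycle 1: issue MUL r1<-Mul1 // r0:7,r1:Mul1,r2:6,r3:2,r4:6
cycle 2: issue ADD r1<-Add1 // r0:7,r1:Add1,r2:6,r3:2,r4:6
cycle 3: issue ADD r0<-Add2 // r0:Add2,r1:Add1,r2:6,r3:2,r4:6
cycle 4: issue MUL r2<-Mul2 // r0:Add2,r1:Add1,r2:Mul2,r3:2,r4:6
cycle 5: CDB Add1=9; issue SUB r0<-Add1 // r0:Add1,r1:9,r2:Mul2,r3:2,r4:6
cycle 6: CDB Add2=8; stall // r0:Add1,r1:9,r2:Mul2,r3:2,r4:6
cycle 7: CDB Mul1=42; issue MUL r0<-Mul1 // r0:Mul1,r1:9,r2:Mul2,r3:2,r4:6
cycle 8: issue ADD r2<-Add2 // r0:Mul1,r1:9,r2:Add2,r3:2,r4:6
cycle 9: stall // r0:Mul1,r1:9,r2:Add2,r3:2,r4:6
cycle 10: stall // r0:Mul1,r1:9,r2:Add2,r3:2,r4:6
cycle 11: CDB Add2=18; stall // r0:Mul1,r1:9,r2:18,r3:2,r4:6
cycle 12: CDB Mul2=48; issue MUL r4<-Mul2 // r0:Mul1,r1:9,r2:18,r3:2,r4:Mul2
cycle 13: stall // r0:Mul1,r1:9,r2:18,r3:2,r4:Mul2
cycle 14: stall // r0:Mul1,r1:9,r2:18,r3:2,r4:Mul2
cycle 15: CDB Add1=-39; stall // r0:Mul1,r1:9,r2:18,r3:2,r4:Mul2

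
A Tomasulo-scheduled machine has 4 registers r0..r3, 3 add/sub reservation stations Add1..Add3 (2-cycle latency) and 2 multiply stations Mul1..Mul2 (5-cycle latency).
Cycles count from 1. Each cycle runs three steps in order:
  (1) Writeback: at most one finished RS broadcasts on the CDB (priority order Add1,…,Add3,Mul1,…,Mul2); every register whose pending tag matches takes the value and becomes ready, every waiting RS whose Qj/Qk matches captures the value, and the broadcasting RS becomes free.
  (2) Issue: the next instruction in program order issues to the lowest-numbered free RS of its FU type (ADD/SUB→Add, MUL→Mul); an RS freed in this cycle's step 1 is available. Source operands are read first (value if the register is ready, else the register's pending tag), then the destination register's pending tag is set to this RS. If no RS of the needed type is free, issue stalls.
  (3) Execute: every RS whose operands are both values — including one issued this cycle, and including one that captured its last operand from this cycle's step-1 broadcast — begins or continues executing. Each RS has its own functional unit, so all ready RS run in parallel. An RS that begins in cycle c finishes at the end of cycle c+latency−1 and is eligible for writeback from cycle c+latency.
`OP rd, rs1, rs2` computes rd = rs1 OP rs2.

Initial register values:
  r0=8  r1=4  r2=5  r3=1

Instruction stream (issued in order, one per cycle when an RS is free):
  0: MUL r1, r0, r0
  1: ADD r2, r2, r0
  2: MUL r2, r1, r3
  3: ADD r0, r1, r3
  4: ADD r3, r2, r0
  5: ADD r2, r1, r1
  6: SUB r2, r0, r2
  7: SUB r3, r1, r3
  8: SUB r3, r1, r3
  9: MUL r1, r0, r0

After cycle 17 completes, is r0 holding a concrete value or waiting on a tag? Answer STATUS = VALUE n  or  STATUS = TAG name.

cycle 1: issue MUL r1<-Mul1 // r0:8,r1:Mul1,r2:5,r3:1
cycle 2: issue ADD r2<-Add1 // r0:8,r1:Mul1,r2:Add1,r3:1
cycle 3: issue MUL r2<-Mul2 // r0:8,r1:Mul1,r2:Mul2,r3:1
cycle 4: CDB Add1=13; issue ADD r0<-Add1 // r0:Add1,r1:Mul1,r2:Mul2,r3:1
cycle 5: issue ADD r3<-Add2 // r0:Add1,r1:Mul1,r2:Mul2,r3:Add2
cycle 6: CDB Mul1=64; issue ADD r2<-Add3 // r0:Add1,r1:64,r2:Add3,r3:Add2
cycle 7: stall // r0:Add1,r1:64,r2:Add3,r3:Add2
cycle 8: CDB Add1=65; issue SUB r2<-Add1 // r0:65,r1:64,r2:Add1,r3:Add2
cycle 9: CDB Add3=128; issue SUB r3<-Add3 // r0:65,r1:64,r2:Add1,r3:Add3
cycle 10: stall // r0:65,r1:64,r2:Add1,r3:Add3
cycle 11: CDB Add1=-63; issue SUB r3<-Add1 // r0:65,r1:64,r2:-63,r3:Add1
cycle 12: CDB Mul2=64; issue MUL r1<-Mul1 // r0:65,r1:Mul1,r2:-63,r3:Add1
cycle 13: - // r0:65,r1:Mul1,r2:-63,r3:Add1
cycle 14: CDB Add2=129 // r0:65,r1:Mul1,r2:-63,r3:Add1
cycle 15: - // r0:65,r1:Mul1,r2:-63,r3:Add1
cycle 16: CDB Add3=-65 // r0:65,r1:Mul1,r2:-63,r3:Add1
cycle 17: CDB Mul1=4225 // r0:65,r1:4225,r2:-63,r3:Add1

STATUS = VALUE 65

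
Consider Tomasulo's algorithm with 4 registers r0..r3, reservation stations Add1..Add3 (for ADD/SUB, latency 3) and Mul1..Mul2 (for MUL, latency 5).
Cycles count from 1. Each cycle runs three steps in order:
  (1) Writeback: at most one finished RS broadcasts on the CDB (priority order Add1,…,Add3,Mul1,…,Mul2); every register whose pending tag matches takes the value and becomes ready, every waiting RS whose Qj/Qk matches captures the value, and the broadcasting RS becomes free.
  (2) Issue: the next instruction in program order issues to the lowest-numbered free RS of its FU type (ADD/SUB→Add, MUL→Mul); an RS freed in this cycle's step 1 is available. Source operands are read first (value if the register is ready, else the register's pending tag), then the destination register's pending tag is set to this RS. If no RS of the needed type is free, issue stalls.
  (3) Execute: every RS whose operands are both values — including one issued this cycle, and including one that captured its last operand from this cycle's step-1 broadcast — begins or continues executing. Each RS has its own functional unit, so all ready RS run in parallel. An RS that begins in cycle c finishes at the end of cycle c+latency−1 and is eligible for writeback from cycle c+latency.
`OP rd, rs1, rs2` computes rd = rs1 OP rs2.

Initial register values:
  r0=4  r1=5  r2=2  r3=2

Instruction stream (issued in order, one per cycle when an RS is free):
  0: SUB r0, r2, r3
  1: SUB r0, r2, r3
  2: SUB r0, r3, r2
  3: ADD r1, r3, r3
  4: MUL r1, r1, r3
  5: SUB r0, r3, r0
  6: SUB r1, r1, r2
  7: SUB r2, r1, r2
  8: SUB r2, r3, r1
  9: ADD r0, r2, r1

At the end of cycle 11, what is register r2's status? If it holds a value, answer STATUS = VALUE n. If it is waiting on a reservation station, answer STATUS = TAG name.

c1: issue SUB r0<-Add1 | r0:Add1,r1:5,r2:2,r3:2
c2: issue SUB r0<-Add2 | r0:Add2,r1:5,r2:2,r3:2
c3: issue SUB r0<-Add3 | r0:Add3,r1:5,r2:2,r3:2
c4: CDB Add1=0; issue ADD r1<-Add1 | r0:Add3,r1:Add1,r2:2,r3:2
c5: CDB Add2=0; issue MUL r1<-Mul1 | r0:Add3,r1:Mul1,r2:2,r3:2
c6: CDB Add3=0; issue SUB r0<-Add2 | r0:Add2,r1:Mul1,r2:2,r3:2
c7: CDB Add1=4; issue SUB r1<-Add1 | r0:Add2,r1:Add1,r2:2,r3:2
c8: issue SUB r2<-Add3 | r0:Add2,r1:Add1,r2:Add3,r3:2
c9: CDB Add2=2; issue SUB r2<-Add2 | r0:2,r1:Add1,r2:Add2,r3:2
c10: stall | r0:2,r1:Add1,r2:Add2,r3:2
c11: stall | r0:2,r1:Add1,r2:Add2,r3:2

STATUS = TAG Add2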